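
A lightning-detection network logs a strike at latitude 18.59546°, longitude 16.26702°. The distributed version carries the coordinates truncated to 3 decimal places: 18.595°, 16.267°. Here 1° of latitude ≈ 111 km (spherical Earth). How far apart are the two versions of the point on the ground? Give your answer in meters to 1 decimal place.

51.1 meters

The latitude changed by +0.00046° and the longitude by +0.00002°.
North–south shift: 0.00046 × 111000 = 51.06 m.
E–W at 18.595°: 0.00002° × 111000 × cos 18.595° = 0.00002 × 111000 × 0.9478 ≈ 2.10411 m.
Hypotenuse of the two orthogonal shifts: √(51.06² + 2.10411²) = 51.1033 m.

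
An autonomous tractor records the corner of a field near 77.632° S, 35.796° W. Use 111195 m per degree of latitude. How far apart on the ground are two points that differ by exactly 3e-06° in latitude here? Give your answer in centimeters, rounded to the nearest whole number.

33 centimeters

3e-06° × 111195 m/° = 0.333585 m.
That is 0.333585 m = 33.358 cm.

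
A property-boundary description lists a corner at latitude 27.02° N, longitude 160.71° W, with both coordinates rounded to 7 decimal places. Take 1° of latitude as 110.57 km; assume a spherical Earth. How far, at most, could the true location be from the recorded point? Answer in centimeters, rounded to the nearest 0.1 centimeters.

Rounding to 7 decimal places leaves each coordinate within ±5e-08° of the true value.
Latitude error → 5e-08 × 110570 = 0.0055285 m along the meridian.
Longitude error → 5e-08 × 110570 × cos 27.02° = 5e-08 × 110570 × 0.8908 ≈ 0.00492505 m.
Combining orthogonally: (0.0055285² + 0.00492505²)^½ ≈ 0.00740408 m.
That is 0.00740408 m = 0.74041 cm.

0.7 centimeters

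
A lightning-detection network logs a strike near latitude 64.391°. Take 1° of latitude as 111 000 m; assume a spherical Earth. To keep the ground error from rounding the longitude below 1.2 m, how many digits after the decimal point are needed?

At 64.391° one degree of longitude covers 111000 × cos 64.391° ≈ 111000 × 0.4322 ≈ 47977.2 m.
N decimal places → at most half a unit in the last place, 0.5 × 10⁻ᴺ° = 47977.2/2 × 10⁻ᴺ m.
Need 0.5 × 47977.2 × 10⁻ᴺ ≤ 1.2 → 10⁻ᴺ ≤ 5.002e-05, so N ≥ 4.30.
N = 4 would give 2.4 m (too coarse); N = 5 gives 0.24 m ≤ 1.2 m.

5 decimal places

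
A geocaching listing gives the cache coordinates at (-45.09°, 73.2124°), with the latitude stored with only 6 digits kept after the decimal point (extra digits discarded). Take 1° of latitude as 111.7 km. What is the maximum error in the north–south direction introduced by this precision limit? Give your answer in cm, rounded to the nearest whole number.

11 cm

Truncating at 6 decimal places can drop up to a full unit in the last place, so the latitude may be off by as much as 1e-06°.
North–south distance: 1e-06° × 111700 m/° = 0.1117 m.
That is 0.1117 m = 11.17 cm.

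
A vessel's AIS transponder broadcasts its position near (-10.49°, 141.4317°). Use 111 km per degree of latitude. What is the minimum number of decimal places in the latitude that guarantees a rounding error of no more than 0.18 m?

6 decimal places

One degree of latitude covers 111000 m.
With N decimal places the half-ulp bound is 0.5·10⁻ᴺ°, or 0.5·10⁻ᴺ × 111000 m on the ground.
Setting 55500 × 10⁻ᴺ ≤ 0.18 gives 10ᴺ ≥ 3.083e+05, i.e. N ≥ 5.49.
N = 5 would give 0.555 m (too coarse); N = 6 gives 0.0555 m ≤ 0.18 m.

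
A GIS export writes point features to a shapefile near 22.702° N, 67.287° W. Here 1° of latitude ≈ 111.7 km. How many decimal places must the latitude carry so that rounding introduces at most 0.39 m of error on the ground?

One degree of latitude covers 111700 m.
Rounding to N decimal places gives at most 0.5 × 10⁻ᴺ degrees of error, i.e. 0.5 × 10⁻ᴺ × 111700 m.
Setting 55850 × 10⁻ᴺ ≤ 0.39 gives 10ᴺ ≥ 1.432e+05, i.e. N ≥ 5.16.
At 5 places the error can reach 0.558 m, but 6 places keeps it to 0.0558 m.

6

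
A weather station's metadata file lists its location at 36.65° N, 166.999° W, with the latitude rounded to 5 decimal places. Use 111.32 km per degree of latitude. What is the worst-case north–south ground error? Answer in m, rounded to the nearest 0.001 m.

0.557 m

Rounding to 5 decimal places leaves the latitude within ±5e-06° of the true value.
So the N–S error is at most 5e-06 × 111320 = 0.5566 m.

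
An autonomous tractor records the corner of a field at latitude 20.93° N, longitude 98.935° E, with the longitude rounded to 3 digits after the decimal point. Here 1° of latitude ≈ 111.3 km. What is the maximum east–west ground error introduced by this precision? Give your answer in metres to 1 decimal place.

52.0 metres

Rounding to 3 decimal places leaves the longitude within ±0.0005° of the true value.
One degree of longitude at 20.93° is 111300 × cos 20.93° ≈ 111300 × 0.9340 = 103956 m.
So at most 0.0005° × 103956 ≈ 51.9781 m east–west.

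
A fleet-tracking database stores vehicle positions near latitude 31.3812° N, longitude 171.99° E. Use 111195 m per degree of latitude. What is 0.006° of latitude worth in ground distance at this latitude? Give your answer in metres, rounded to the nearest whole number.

0.006° × 111195 m/° = 667.17 m.

667 metres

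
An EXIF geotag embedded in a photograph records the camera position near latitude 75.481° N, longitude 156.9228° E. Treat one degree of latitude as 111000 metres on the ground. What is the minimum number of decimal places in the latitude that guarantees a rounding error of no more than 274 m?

One degree of latitude covers 111000 m.
Rounding to N decimal places gives at most 0.5 × 10⁻ᴺ degrees of error, i.e. 0.5 × 10⁻ᴺ × 111000 m.
Need 0.5 × 111000 × 10⁻ᴺ ≤ 274 → 10⁻ᴺ ≤ 4.937e-03, so N ≥ 2.31.
So 3 decimal places suffice (55.5 m); 2 would allow up to 555 m.

3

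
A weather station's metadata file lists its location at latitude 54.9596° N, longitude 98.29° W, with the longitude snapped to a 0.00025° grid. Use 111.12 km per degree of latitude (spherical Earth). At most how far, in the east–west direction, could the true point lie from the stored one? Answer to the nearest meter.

8 meters

With a 0.00025° grid the true value lies within half a step, ±0.00025°/2 = ±0.000125°, of the stored one.
One degree of longitude at 54.9596° is 111120 × cos 54.9596° ≈ 111120 × 0.5742 = 63800 m.
Maximum E–W displacement: 0.000125 × 63800 = 7.975 m.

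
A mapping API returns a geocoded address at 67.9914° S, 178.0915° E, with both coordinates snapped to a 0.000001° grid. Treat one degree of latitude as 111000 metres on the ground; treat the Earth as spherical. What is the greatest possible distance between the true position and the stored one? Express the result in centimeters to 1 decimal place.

5.9 centimeters

With a 0.000001° grid the true value lies within half a step, ±0.000001°/2 = ±5e-07°, of the stored one.
N–S: 5e-07° × 111000 m/° = 0.0555 m.
East–west component at 67.9914°: 5e-07° × 111000 × cos 67.9914° ≈ 5e-07 × 41596.8 ≈ 0.0207984 m.
Combining orthogonally: (0.0555² + 0.0207984²)^½ ≈ 0.0592691 m.
That is 0.0592691 m = 5.9269 cm.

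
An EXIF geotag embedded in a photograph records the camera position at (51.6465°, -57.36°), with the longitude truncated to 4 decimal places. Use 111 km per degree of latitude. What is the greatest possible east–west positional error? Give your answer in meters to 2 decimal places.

Truncating at 4 decimal places can drop up to a full unit in the last place, so the longitude may be off by as much as 0.0001°.
At latitude 51.6465° a degree of longitude spans 111000 m × cos 51.6465° = 111000 × 0.6205 ≈ 68876.8 m.
Maximum E–W displacement: 0.0001 × 68876.8 = 6.88768 m.

6.89 meters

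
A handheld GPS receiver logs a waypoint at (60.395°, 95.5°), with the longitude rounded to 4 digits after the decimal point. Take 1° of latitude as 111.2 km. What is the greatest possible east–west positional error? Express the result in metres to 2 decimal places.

Rounding to 4 decimal places leaves the longitude within ±5e-05° of the true value.
One degree of longitude at 60.395° is 111200 × cos 60.395° ≈ 111200 × 0.4940 = 54934.8 m.
East–west error: 5e-05° × 54934.8 m/° ≈ 2.74674 m.

2.75 metres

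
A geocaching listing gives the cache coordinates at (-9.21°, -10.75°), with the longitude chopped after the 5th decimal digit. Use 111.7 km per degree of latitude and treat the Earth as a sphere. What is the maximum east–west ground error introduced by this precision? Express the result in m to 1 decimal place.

1.1 m

Truncating at 5 decimal places can drop up to a full unit in the last place, so the longitude may be off by as much as 1e-05°.
One degree of longitude at 9.21° is 111700 × cos 9.21° ≈ 111700 × 0.9871 = 110260 m.
East–west error: 1e-05° × 110260 m/° ≈ 1.1026 m.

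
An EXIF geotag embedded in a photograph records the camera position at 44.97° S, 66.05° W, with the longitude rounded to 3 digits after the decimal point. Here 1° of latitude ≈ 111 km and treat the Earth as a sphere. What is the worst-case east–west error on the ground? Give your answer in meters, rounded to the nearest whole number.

39 meters

Rounding to 3 decimal places leaves the longitude within ±0.0005° of the true value.
One degree of longitude at 44.97° is 111000 × cos 44.97° ≈ 111000 × 0.7075 = 78529.9 m.
So at most 0.0005° × 78529.9 ≈ 39.265 m east–west.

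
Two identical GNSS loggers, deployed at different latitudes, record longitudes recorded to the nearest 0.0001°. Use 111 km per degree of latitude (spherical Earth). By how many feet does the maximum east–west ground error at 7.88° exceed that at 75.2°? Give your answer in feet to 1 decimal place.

Rounding to 4 decimal places leaves the longitude within ±5e-05° of the true value.
Error at 7.88° = 5e-05° × 111000 × cos 7.88° ≈ 5.55 × 0.9906 = 5.4976 m.
At 75.2°: 5e-05° × 111000 × cos 75.2° = 5e-05 × 111000 × 0.2554 ≈ 1.4177 m.
Difference: 5.4976 − 1.4177 = 4.0799 m.
In feet: 4.07987 m ÷ 0.3048 ≈ 13.385 ft.

13.4 feet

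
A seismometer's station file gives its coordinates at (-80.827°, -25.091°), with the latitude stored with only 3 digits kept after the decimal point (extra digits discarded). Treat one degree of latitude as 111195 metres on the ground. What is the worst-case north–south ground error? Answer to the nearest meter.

111 meters

Truncating at 3 decimal places can drop up to a full unit in the last place, so the latitude may be off by as much as 0.001°.
Along the meridian that is 0.001° × 111195 m/° = 111.195 m.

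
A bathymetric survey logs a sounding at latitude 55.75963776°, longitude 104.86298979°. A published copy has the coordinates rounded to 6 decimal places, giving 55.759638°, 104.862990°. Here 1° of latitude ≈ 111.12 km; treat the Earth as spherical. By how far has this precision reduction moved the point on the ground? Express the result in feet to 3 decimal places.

Δlat = 55.75963776 − 55.759638 = -0.00000024°; Δlon = 104.86298979 − 104.862990 = -0.00000021°.
N–S: -0.00000024° × 111120 m/° = -0.0266688 m.
East–west at this latitude: -0.00000021° × 111120 × cos 55.7596° ≈ -0.00000021 × 62523.4 = -0.0131299 m.
Hypotenuse of the two orthogonal shifts: √(0.0266688² + 0.0131299²) = 0.0297257 m.
Converting: 0.0297257 m × 3.2808 ft/m ≈ 0.097525 ft.

0.098 feet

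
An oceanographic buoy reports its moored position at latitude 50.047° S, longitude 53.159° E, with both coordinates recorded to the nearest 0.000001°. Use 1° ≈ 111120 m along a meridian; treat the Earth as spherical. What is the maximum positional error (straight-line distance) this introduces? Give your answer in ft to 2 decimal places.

0.22 ft

Rounding to 6 decimal places leaves each coordinate within ±5e-07° of the true value.
N–S: 5e-07° × 111120 m/° = 0.05556 m.
Longitude error → 5e-07 × 111120 × cos 50.047° = 5e-07 × 111120 × 0.6422 ≈ 0.0356784 m.
Worst case both components are at the extreme and orthogonal: √(0.05556² + 0.0356784²) ≈ 0.0660292 m.
Converting: 0.0660292 m × 3.2808 ft/m ≈ 0.21663 ft.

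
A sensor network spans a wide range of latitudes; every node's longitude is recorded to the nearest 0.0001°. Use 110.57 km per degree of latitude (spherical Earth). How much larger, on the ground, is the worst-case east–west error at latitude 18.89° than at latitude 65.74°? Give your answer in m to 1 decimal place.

Rounding to 4 decimal places leaves the longitude within ±5e-05° of the true value.
At 18.89°: 5e-05° × 110570 × cos 18.89° = 5e-05 × 110570 × 0.9461 ≈ 5.2307 m.
Error at 65.74° = 5e-05° × 110570 × cos 65.74° ≈ 5.5285 × 0.4109 = 2.2715 m.
So the lower-latitude error exceeds the higher by 5.2307 − 2.2715 = 2.9592 m.

3.0 m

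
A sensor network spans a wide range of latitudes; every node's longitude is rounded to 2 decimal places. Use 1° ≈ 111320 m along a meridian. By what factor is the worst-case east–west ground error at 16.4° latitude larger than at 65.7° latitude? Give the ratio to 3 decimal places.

Rounding to 2 decimal places leaves the longitude within ±0.005° of the true value.
At 16.4°: 0.005° × 111320 × cos 16.4° = 0.005 × 111320 × 0.9593 ≈ 533.95 m.
At 65.7°: 0.005° × 111320 × cos 65.7° = 0.005 × 111320 × 0.4115 ≈ 229.05 m.
Ratio: 533.95 / 229.05 = cos 16.4° / cos 65.7° ≈ 2.3312.

2.331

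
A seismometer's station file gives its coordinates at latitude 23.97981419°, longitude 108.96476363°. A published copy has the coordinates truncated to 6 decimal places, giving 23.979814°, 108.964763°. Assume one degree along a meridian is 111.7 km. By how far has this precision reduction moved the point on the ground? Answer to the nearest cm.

7 cm

The latitude changed by +0.00000019° and the longitude by +0.00000063°.
North–south shift: 0.00000019 × 111700 = 0.021223 m.
East–west at this latitude: 0.00000063° × 111700 × cos 23.9798° ≈ 0.00000063 × 102059 = 0.0642972 m.
Combined displacement = (0.021223² + 0.0642972²)^½ ≈ 0.0677093 m.
That is 0.0677093 m = 6.7709 cm.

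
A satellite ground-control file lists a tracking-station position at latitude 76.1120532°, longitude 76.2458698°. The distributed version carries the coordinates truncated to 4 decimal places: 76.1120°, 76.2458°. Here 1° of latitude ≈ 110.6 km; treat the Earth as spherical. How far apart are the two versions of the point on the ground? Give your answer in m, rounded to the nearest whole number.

The latitude changed by +0.0000532° and the longitude by +0.0000698°.
North–south shift: 0.0000532 × 110600 = 5.88392 m.
East–west at this latitude: 0.0000698° × 110600 × cos 76.112° ≈ 0.0000698 × 26546.7 = 1.85296 m.
Hypotenuse of the two orthogonal shifts: √(5.88392² + 1.85296²) = 6.16879 m.

6 m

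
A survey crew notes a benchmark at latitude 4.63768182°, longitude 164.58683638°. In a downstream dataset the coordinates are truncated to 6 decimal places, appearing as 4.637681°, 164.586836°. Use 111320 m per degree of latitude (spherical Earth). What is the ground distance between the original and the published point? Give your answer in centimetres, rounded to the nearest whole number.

10 centimetres

The latitude changed by +0.00000082° and the longitude by +0.00000038°.
N–S: 0.00000082° × 111320 m/° = 0.0912824 m.
E–W at 4.63768°: 0.00000038° × 111320 × cos 4.63768° = 0.00000038 × 111320 × 0.9967 ≈ 0.0421631 m.
Distance: √(0.0912824² + 0.0421631²) ≈ 0.10055 m.
That is 0.10055 m = 10.055 cm.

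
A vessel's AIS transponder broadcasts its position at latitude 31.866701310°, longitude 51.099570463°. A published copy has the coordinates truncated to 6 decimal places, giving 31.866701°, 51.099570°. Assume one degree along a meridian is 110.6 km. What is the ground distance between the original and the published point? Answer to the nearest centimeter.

Δlat = 31.866701310 − 31.866701 = +0.000000310°; Δlon = 51.099570463 − 51.099570 = +0.000000463°.
North–south shift: 0.000000310 × 110600 = 0.034286 m.
E–W at 31.8667°: 0.000000463° × 110600 × cos 31.8667° = 0.000000463 × 110600 × 0.8493 ≈ 0.0434897 m.
Combined displacement = (0.034286² + 0.0434897²)^½ ≈ 0.0553794 m.
That is 0.0553794 m = 5.5379 cm.

6 centimeters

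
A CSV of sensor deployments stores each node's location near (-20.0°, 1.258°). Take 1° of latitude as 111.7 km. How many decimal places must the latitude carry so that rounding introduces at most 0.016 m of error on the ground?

7

One degree of latitude covers 111700 m.
With N decimal places the half-ulp bound is 0.5·10⁻ᴺ°, or 0.5·10⁻ᴺ × 111700 m on the ground.
Setting 55850 × 10⁻ᴺ ≤ 0.016 gives 10ᴺ ≥ 3.491e+06, i.e. N ≥ 6.54.
So 7 decimal places suffice (0.00558 m); 6 would allow up to 0.0558 m.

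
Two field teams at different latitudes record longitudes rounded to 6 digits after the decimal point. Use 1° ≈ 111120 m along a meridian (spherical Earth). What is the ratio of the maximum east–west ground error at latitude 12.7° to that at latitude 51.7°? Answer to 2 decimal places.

Rounding to 6 decimal places leaves the longitude within ±5e-07° of the true value.
Error at 12.7° = 5e-07° × 111120 × cos 12.7° ≈ 0.05556 × 0.9755 = 0.054201 m.
Error at 51.7° = 5e-07° × 111120 × cos 51.7° ≈ 0.05556 × 0.6198 = 0.034435 m.
The ratio reduces to cos 12.7° / cos 51.7° = 0.9755/0.6198 ≈ 1.5740.

1.57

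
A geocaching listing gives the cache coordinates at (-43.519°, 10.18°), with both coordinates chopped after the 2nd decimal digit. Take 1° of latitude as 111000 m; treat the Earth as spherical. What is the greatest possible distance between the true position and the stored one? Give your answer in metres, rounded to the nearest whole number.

Truncating at 2 decimal places can drop up to a full unit in the last place, so each coordinate may be off by as much as 0.01°.
Latitude error → 0.01 × 111000 = 1110 m along the meridian.
East–west component at 43.519°: 0.01° × 111000 × cos 43.519° ≈ 0.01 × 80491.2 ≈ 804.912 m.
The two errors are perpendicular, so the maximum displacement is √(1110² + 804.912²) ≈ 1371.12 m.

1371 metres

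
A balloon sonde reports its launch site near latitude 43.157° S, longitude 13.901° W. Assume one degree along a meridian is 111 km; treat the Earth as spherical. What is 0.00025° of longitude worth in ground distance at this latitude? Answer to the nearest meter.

0.00025° of longitude at 43.157° is 0.00025 × 111000 × cos 43.157° ≈ 0.00025 × 80972.5 = 20.2431 m.

20 meters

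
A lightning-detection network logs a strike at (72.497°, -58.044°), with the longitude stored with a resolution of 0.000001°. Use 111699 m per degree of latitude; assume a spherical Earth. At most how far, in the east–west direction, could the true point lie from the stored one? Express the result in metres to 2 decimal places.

With a 0.000001° grid the true value lies within half a step, ±0.000001°/2 = ±5e-07°, of the stored one.
One degree of longitude at 72.497° is 111699 × cos 72.497° ≈ 111699 × 0.3008 = 33594.1 m.
Maximum E–W displacement: 5e-07 × 33594.1 = 0.0167971 m.

0.02 metres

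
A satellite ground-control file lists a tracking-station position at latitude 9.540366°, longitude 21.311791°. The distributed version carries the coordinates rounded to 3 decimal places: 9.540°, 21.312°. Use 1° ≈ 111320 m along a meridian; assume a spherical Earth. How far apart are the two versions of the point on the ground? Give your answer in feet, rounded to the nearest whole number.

153 feet

Δlat = 9.540366 − 9.540 = +0.000366°; Δlon = 21.311791 − 21.312 = -0.000209°.
North–south shift: 0.000366 × 111320 = 40.7431 m.
E–W at 9.54°: -0.000209° × 111320 × cos 9.54° = -0.000209 × 111320 × 0.9862 ≈ -22.9441 m.
Combined displacement = (40.7431² + 22.9441²)^½ ≈ 46.7593 m.
In feet: 46.7593 m ÷ 0.3048 ≈ 153.41 ft.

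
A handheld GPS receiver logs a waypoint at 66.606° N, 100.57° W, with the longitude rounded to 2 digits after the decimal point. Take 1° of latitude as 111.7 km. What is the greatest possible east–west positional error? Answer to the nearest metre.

Rounding to 2 decimal places leaves the longitude within ±0.005° of the true value.
At latitude 66.606° a degree of longitude spans 111700 m × cos 66.606° = 111700 × 0.3971 ≈ 44350.7 m.
Maximum E–W displacement: 0.005 × 44350.7 = 221.753 m.

222 metres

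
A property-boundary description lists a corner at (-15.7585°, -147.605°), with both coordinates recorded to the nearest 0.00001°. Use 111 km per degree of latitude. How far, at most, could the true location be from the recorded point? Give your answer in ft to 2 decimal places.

Rounding to 5 decimal places leaves each coordinate within ±5e-06° of the true value.
N–S: 5e-06° × 111000 m/° = 0.555 m.
E–W at 15.7585°: 5e-06° × 111000 × cos 15.7585° = 5e-06 × 111000 × 0.9624 ≈ 0.53414 m.
Combining orthogonally: (0.555² + 0.53414²)^½ ≈ 0.77028 m.
In feet: 0.77028 m ÷ 0.3048 ≈ 2.5272 ft.

2.53 ft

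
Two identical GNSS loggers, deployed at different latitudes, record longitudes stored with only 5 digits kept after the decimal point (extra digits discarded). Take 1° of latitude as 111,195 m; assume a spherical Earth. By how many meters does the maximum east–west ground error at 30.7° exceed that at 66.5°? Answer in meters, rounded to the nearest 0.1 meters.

0.5 meters

Truncating at 5 decimal places can drop up to a full unit in the last place, so the longitude may be off by as much as 1e-05°.
Error at 30.7° = 1e-05° × 111195 × cos 30.7° ≈ 1.1119 × 0.8599 = 0.95611 m.
At 66.5°: 1e-05° × 111195 × cos 66.5° = 1e-05 × 111195 × 0.3987 ≈ 0.44339 m.
Difference: 0.95611 − 0.44339 = 0.51272 m.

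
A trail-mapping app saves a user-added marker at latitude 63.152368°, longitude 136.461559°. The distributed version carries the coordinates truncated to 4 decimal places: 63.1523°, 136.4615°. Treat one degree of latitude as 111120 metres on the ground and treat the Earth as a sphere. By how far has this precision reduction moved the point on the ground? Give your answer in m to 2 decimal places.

Δlat = 63.152368 − 63.1523 = +0.000068°; Δlon = 136.461559 − 136.4615 = +0.000059°.
N–S: 0.000068° × 111120 m/° = 7.55616 m.
E–W at 63.1523°: 0.000059° × 111120 × cos 63.1523° = 0.000059 × 111120 × 0.4516 ≈ 2.96086 m.
Distance: √(7.55616² + 2.96086²) ≈ 8.11556 m.

8.12 m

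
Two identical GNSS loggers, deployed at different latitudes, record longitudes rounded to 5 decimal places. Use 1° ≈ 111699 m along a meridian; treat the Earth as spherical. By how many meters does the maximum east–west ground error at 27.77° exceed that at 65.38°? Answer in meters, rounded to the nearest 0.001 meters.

Rounding to 5 decimal places leaves the longitude within ±5e-06° of the true value.
Error at 27.77° = 5e-06° × 111699 × cos 27.77° ≈ 0.5585 × 0.8848 = 0.49417 m.
Error at 65.38° = 5e-06° × 111699 × cos 65.38° ≈ 0.5585 × 0.4166 = 0.23267 m.
Difference: 0.49417 − 0.23267 = 0.2615 m.

0.262 meters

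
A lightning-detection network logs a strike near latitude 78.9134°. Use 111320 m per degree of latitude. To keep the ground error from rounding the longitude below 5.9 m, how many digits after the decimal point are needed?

At 78.9134° one degree of longitude covers 111320 × cos 78.9134° ≈ 111320 × 0.1923 ≈ 21406 m.
N decimal places → at most half a unit in the last place, 0.5 × 10⁻ᴺ° = 21406/2 × 10⁻ᴺ m.
Setting 10703 × 10⁻ᴺ ≤ 5.9 gives 10ᴺ ≥ 1814, i.e. N ≥ 3.26.
At 3 places the error can reach 10.7 m, but 4 places keeps it to 1.07 m.

4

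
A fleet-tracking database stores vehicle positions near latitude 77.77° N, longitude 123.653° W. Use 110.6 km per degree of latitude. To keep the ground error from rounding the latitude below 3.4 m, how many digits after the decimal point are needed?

One degree of latitude covers 110600 m.
N decimal places → at most half a unit in the last place, 0.5 × 10⁻ᴺ° = 110600/2 × 10⁻ᴺ m.
Need 0.5 × 110600 × 10⁻ᴺ ≤ 3.4 → 10⁻ᴺ ≤ 6.148e-05, so N ≥ 4.21.
N = 4 would give 5.53 m (too coarse); N = 5 gives 0.553 m ≤ 3.4 m.

5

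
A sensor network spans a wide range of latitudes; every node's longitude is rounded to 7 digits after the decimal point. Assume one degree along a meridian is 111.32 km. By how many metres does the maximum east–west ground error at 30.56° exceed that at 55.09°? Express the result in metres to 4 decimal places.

0.0016 metres

Rounding to 7 decimal places leaves the longitude within ±5e-08° of the true value.
At 30.56°: 5e-08° × 111320 × cos 30.56° = 5e-08 × 111320 × 0.8611 ≈ 0.0047929 m.
Error at 55.09° = 5e-08° × 111320 × cos 55.09° ≈ 0.005566 × 0.5723 = 0.0031854 m.
So the lower-latitude error exceeds the higher by 0.0047929 − 0.0031854 = 0.0016075 m.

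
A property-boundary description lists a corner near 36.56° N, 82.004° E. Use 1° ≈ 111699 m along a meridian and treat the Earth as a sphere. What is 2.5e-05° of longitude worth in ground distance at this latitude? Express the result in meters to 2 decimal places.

2.24 meters

One degree of longitude here spans 111699 × cos 36.56° = 111699 × 0.8032 ≈ 89720.4 m; 2.5e-05° of that is 2.24301 m.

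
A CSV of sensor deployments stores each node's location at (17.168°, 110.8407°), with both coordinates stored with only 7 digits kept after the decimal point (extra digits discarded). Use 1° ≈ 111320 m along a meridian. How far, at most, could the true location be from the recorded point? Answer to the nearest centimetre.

Truncating at 7 decimal places can drop up to a full unit in the last place, so each coordinate may be off by as much as 1e-07°.
Latitude error → 1e-07 × 111320 = 0.011132 m along the meridian.
Longitude error → 1e-07 × 111320 × cos 17.168° = 1e-07 × 111320 × 0.9554 ≈ 0.010636 m.
The two errors are perpendicular, so the maximum displacement is √(0.011132² + 0.010636²) ≈ 0.0153963 m.
That is 0.0153963 m = 1.5396 cm.

2 centimetres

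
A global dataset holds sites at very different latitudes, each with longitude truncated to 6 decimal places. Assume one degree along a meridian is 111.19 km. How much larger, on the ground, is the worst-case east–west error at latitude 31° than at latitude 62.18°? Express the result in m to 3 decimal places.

Truncating at 6 decimal places can drop up to a full unit in the last place, so the longitude may be off by as much as 1e-06°.
Error at 31° = 1e-06° × 111190 × cos 31° ≈ 0.11119 × 0.8572 = 0.095308 m.
Error at 62.18° = 1e-06° × 111190 × cos 62.18° ≈ 0.11119 × 0.4667 = 0.051892 m.
Difference: 0.095308 − 0.051892 = 0.043417 m.

0.043 m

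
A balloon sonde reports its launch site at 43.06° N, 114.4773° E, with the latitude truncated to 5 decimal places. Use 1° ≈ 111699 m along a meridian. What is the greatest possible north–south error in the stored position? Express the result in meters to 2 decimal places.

Truncating at 5 decimal places can drop up to a full unit in the last place, so the latitude may be off by as much as 1e-05°.
So the N–S error is at most 1e-05 × 111699 = 1.11699 m.

1.12 meters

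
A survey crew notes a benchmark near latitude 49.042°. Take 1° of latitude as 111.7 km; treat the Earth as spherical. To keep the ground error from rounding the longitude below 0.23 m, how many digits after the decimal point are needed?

6 decimal places

At 49.042° one degree of longitude covers 111700 × cos 49.042° ≈ 111700 × 0.6555 ≈ 73220 m.
Rounding to N decimal places gives at most 0.5 × 10⁻ᴺ degrees of error, i.e. 0.5 × 10⁻ᴺ × 73220 m.
Setting 36610 × 10⁻ᴺ ≤ 0.23 gives 10ᴺ ≥ 1.592e+05, i.e. N ≥ 5.20.
N = 5 would give 0.366 m (too coarse); N = 6 gives 0.0366 m ≤ 0.23 m.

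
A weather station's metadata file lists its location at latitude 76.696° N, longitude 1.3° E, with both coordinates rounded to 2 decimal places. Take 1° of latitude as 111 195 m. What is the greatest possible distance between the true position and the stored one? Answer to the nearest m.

571 m

Rounding to 2 decimal places leaves each coordinate within ±0.005° of the true value.
N–S: 0.005° × 111195 m/° = 555.975 m.
E–W at 76.696°: 0.005° × 111195 × cos 76.696° = 0.005 × 111195 × 0.2301 ≈ 127.94 m.
Worst case both components are at the extreme and orthogonal: √(555.975² + 127.94²) ≈ 570.506 m.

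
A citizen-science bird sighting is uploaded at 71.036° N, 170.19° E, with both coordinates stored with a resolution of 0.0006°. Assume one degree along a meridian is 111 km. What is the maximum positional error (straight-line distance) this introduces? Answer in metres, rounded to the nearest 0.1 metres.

35.0 metres

With a 0.0006° grid the true value lies within half a step, ±0.0006°/2 = ±0.0003°, of the stored one.
N–S: 0.0003° × 111000 m/° = 33.3 m.
E–W at 71.036°: 0.0003° × 111000 × cos 71.036° = 0.0003 × 111000 × 0.3250 ≈ 10.8216 m.
Worst case both components are at the extreme and orthogonal: √(33.3² + 10.8216²) ≈ 35.0143 m.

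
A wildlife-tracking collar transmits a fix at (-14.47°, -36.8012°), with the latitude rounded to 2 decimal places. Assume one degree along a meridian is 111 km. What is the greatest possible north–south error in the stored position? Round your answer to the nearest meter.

Rounding to 2 decimal places leaves the latitude within ±0.005° of the true value.
So the N–S error is at most 0.005 × 111000 = 555 m.

555 meters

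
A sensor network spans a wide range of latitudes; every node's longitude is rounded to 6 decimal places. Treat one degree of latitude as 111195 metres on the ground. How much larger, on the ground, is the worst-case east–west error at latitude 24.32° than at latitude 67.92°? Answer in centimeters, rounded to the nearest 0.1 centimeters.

3.0 centimeters

Rounding to 6 decimal places leaves the longitude within ±5e-07° of the true value.
Error at 24.32° = 5e-07° × 111195 × cos 24.32° ≈ 0.055597 × 0.9113 = 0.050664 m.
At 67.92°: 5e-07° × 111195 × cos 67.92° = 5e-07 × 111195 × 0.3759 ≈ 0.020899 m.
Difference: 0.050664 − 0.020899 = 0.029765 m.
That is 0.0297646 m = 2.9765 cm.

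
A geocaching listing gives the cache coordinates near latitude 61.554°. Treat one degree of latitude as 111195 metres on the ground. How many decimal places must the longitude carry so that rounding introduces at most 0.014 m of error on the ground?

7 decimal places

At 61.554° one degree of longitude covers 111195 × cos 61.554° ≈ 111195 × 0.4763 ≈ 52965.5 m.
With N decimal places the half-ulp bound is 0.5·10⁻ᴺ°, or 0.5·10⁻ᴺ × 52965.5 m on the ground.
Setting 26482.8 × 10⁻ᴺ ≤ 0.014 gives 10ᴺ ≥ 1.892e+06, i.e. N ≥ 6.28.
So 7 decimal places suffice (0.00265 m); 6 would allow up to 0.0265 m.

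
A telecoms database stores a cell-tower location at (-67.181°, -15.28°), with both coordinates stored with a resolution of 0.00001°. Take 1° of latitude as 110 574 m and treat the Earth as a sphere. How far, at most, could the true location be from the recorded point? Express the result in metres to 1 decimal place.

0.6 metres

With a 0.00001° grid the true value lies within half a step, ±0.00001°/2 = ±5e-06°, of the stored one.
N–S: 5e-06° × 110574 m/° = 0.55287 m.
E–W at 67.181°: 5e-06° × 110574 × cos 67.181° = 5e-06 × 110574 × 0.3878 ≈ 0.214415 m.
Worst case both components are at the extreme and orthogonal: √(0.55287² + 0.214415²) ≈ 0.592992 m.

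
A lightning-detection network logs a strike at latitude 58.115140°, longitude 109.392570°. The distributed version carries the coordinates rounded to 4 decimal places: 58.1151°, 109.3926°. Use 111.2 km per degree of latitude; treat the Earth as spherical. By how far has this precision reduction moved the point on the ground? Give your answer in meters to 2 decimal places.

The latitude changed by +0.000040° and the longitude by -0.000030°.
N–S: 0.000040° × 111200 m/° = 4.448 m.
E–W at 58.1151°: -0.000030° × 111200 × cos 58.1151° = -0.000030 × 111200 × 0.5282 ≈ -1.76212 m.
Hypotenuse of the two orthogonal shifts: √(4.448² + 1.76212²) = 4.78433 m.

4.78 meters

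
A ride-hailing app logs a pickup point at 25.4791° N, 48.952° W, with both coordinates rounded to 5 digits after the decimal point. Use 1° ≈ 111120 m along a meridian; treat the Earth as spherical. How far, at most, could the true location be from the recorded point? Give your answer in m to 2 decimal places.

Rounding to 5 decimal places leaves each coordinate within ±5e-06° of the true value.
N–S: 5e-06° × 111120 m/° = 0.5556 m.
Longitude error → 5e-06 × 111120 × cos 25.4791° = 5e-06 × 111120 × 0.9027 ≈ 0.501564 m.
Combining orthogonally: (0.5556² + 0.501564²)^½ ≈ 0.748503 m.

0.75 m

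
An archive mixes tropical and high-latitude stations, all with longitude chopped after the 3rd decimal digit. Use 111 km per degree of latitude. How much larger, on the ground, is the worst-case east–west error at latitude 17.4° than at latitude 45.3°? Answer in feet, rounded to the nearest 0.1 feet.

91.4 feet

Truncating at 3 decimal places can drop up to a full unit in the last place, so the longitude may be off by as much as 0.001°.
Error at 17.4° = 0.001° × 111000 × cos 17.4° ≈ 111 × 0.9542 = 105.92 m.
At 45.3°: 0.001° × 111000 × cos 45.3° = 0.001 × 111000 × 0.7034 ≈ 78.077 m.
So the lower-latitude error exceeds the higher by 105.92 − 78.077 = 27.844 m.
In feet: 27.8439 m ÷ 0.3048 ≈ 91.351 ft.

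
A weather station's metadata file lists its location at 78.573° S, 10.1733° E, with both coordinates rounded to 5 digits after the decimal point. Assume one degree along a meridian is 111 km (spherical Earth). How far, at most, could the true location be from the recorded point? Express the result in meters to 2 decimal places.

0.57 meters

Rounding to 5 decimal places leaves each coordinate within ±5e-06° of the true value.
North–south component: 5e-06° × 111000 = 0.555 m.
E–W at 78.573°: 5e-06° × 111000 × cos 78.573° = 5e-06 × 111000 × 0.1981 ≈ 0.109956 m.
Combining orthogonally: (0.555² + 0.109956²)^½ ≈ 0.565787 m.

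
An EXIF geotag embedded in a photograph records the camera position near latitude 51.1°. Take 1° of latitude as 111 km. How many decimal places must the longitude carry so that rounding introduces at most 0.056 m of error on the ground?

At 51.1° one degree of longitude covers 111000 × cos 51.1° ≈ 111000 × 0.6280 ≈ 69703.9 m.
With N decimal places the half-ulp bound is 0.5·10⁻ᴺ°, or 0.5·10⁻ᴺ × 69703.9 m on the ground.
Setting 34851.9 × 10⁻ᴺ ≤ 0.056 gives 10ᴺ ≥ 6.224e+05, i.e. N ≥ 5.79.
At 5 places the error can reach 0.349 m, but 6 places keeps it to 0.0349 m.

6 decimal places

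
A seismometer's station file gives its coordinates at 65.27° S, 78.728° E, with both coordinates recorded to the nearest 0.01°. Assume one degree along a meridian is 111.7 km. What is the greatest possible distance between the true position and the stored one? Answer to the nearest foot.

1986 feet

Rounding to 2 decimal places leaves each coordinate within ±0.005° of the true value.
N–S: 0.005° × 111700 m/° = 558.5 m.
Longitude error → 0.005 × 111700 × cos 65.27° = 0.005 × 111700 × 0.4183 ≈ 233.644 m.
The two errors are perpendicular, so the maximum displacement is √(558.5² + 233.644²) ≈ 605.402 m.
In feet: 605.402 m ÷ 0.3048 ≈ 1986.2 ft.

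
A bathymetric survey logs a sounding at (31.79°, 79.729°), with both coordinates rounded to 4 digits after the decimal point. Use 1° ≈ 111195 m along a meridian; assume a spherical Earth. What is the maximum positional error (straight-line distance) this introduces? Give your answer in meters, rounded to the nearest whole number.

7 meters

Rounding to 4 decimal places leaves each coordinate within ±5e-05° of the true value.
North–south component: 5e-05° × 111195 = 5.55975 m.
Longitude error → 5e-05 × 111195 × cos 31.79° = 5e-05 × 111195 × 0.8500 ≈ 4.7257 m.
Worst case both components are at the extreme and orthogonal: √(5.55975² + 4.7257²) ≈ 7.29679 m.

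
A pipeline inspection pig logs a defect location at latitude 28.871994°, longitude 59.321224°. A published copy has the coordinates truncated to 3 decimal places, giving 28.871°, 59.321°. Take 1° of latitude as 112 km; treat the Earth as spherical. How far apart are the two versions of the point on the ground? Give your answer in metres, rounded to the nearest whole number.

The latitude changed by +0.000994° and the longitude by +0.000224°.
N–S: 0.000994° × 112000 m/° = 111.328 m.
East–west at this latitude: 0.000224° × 112000 × cos 28.871° ≈ 0.000224 × 98079.4 = 21.9698 m.
Combined displacement = (111.328² + 21.9698²)^½ ≈ 113.475 m.

113 metres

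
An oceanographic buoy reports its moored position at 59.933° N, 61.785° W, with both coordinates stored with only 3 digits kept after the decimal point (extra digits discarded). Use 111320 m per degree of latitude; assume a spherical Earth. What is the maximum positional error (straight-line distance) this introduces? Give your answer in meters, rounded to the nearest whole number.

125 meters

Truncating at 3 decimal places can drop up to a full unit in the last place, so each coordinate may be off by as much as 0.001°.
N–S: 0.001° × 111320 m/° = 111.32 m.
Longitude error → 0.001 × 111320 × cos 59.933° = 0.001 × 111320 × 0.5010 ≈ 55.7727 m.
Combining orthogonally: (111.32² + 55.7727²)^½ ≈ 124.51 m.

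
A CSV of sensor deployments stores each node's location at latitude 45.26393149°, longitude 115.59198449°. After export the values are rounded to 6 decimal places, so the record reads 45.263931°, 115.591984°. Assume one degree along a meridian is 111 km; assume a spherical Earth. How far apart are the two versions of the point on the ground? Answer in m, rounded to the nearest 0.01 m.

0.07 m

Δlat = 45.26393149 − 45.263931 = +0.00000049°; Δlon = 115.59198449 − 115.591984 = +0.00000049°.
North–south shift: 0.00000049 × 111000 = 0.05439 m.
E–W at 45.2639°: 0.00000049° × 111000 × cos 45.2639° = 0.00000049 × 111000 × 0.7038 ≈ 0.038282 m.
Hypotenuse of the two orthogonal shifts: √(0.05439² + 0.038282²) = 0.0665115 m.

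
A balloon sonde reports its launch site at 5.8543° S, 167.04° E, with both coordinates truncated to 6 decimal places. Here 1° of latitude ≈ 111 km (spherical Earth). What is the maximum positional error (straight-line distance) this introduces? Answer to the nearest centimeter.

16 centimeters

Truncating at 6 decimal places can drop up to a full unit in the last place, so each coordinate may be off by as much as 1e-06°.
N–S: 1e-06° × 111000 m/° = 0.111 m.
Longitude error → 1e-06 × 111000 × cos 5.8543° = 1e-06 × 111000 × 0.9948 ≈ 0.110421 m.
Worst case both components are at the extreme and orthogonal: √(0.111² + 0.110421²) ≈ 0.156569 m.
That is 0.156569 m = 15.657 cm.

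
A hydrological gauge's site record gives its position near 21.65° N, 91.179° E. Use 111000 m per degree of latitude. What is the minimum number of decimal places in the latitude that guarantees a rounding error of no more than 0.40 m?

6 decimal places

One degree of latitude covers 111000 m.
N decimal places → at most half a unit in the last place, 0.5 × 10⁻ᴺ° = 111000/2 × 10⁻ᴺ m.
Need 0.5 × 111000 × 10⁻ᴺ ≤ 0.40 → 10⁻ᴺ ≤ 7.207e-06, so N ≥ 5.14.
N = 5 would give 0.555 m (too coarse); N = 6 gives 0.0555 m ≤ 0.40 m.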